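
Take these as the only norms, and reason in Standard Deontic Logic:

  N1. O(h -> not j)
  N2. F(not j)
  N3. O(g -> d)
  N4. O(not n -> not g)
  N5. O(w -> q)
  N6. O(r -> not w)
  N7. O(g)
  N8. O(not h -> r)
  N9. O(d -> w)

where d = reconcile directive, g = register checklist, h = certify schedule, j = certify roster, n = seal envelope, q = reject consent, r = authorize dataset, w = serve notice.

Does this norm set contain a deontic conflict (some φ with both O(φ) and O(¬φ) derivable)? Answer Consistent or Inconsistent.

Inconsistent

F(not j) at premise 2 means O(j).
Premise 1, O(h -> not j), contraposes to O(j -> not h); with O(j) we get O(not h).
Premise 8 is O(not h -> r); since O(not h), deontic closure gives O(r).
Applying K to premise 6 (O(r -> not w)) and O(r) yields O(not w).
Premise 9, O(d -> w), contraposes to O(not w -> not d); with O(not w) we get O(not d).
The contrapositive of premise 3 (O(g -> d)) is O(not d -> not g), and O(not d) is already established, so O(not g).
But premise 7 directly asserts O(g).
We now have both O(not g) and O(g) — g is simultaneously obligatory and forbidden, violating the D-axiom.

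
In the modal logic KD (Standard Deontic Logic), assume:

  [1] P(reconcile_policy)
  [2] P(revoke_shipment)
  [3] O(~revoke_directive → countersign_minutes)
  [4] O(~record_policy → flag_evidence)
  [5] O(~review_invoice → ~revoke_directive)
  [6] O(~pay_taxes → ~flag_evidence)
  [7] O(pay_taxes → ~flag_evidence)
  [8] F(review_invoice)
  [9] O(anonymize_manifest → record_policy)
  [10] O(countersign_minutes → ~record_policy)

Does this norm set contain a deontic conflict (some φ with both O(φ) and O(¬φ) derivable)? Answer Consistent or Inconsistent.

Inconsistent

Premises 6 and 7 are O(~pay_taxes → ~flag_evidence) and O(pay_taxes → ~flag_evidence); every ideal world satisfies ~pay_taxes or pay_taxes, so in either case ~flag_evidence holds — hence O(~flag_evidence).
Premise 4, O(~record_policy → flag_evidence), contraposes to O(~flag_evidence → record_policy); with O(~flag_evidence) we get O(record_policy).
The contrapositive of premise 10 (O(countersign_minutes → ~record_policy)) is O(record_policy → ~countersign_minutes), and O(record_policy) is already established, so O(~countersign_minutes).
The contrapositive of premise 3 (O(~revoke_directive → countersign_minutes)) is O(~countersign_minutes → revoke_directive), and O(~countersign_minutes) is already established, so O(revoke_directive).
Premise 5, O(~review_invoice → ~revoke_directive), contraposes to O(revoke_directive → review_invoice); with O(revoke_directive) we get O(review_invoice).
Yet premise 8 is F(review_invoice), i.e. O(~review_invoice).
We now have both O(review_invoice) and O(~review_invoice) — review_invoice is simultaneously obligatory and forbidden, violating the D-axiom.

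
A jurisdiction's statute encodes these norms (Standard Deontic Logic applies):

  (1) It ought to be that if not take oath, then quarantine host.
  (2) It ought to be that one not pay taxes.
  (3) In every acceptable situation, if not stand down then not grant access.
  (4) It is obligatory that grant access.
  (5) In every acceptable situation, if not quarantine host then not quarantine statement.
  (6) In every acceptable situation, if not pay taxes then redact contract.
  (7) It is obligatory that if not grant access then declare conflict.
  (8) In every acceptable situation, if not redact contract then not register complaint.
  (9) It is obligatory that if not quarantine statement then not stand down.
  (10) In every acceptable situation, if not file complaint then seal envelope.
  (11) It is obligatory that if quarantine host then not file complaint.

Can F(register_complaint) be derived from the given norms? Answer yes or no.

Premise 8 is O(¬redact_contract → ¬register_complaint), but O(¬redact_contract) is not derivable from the premises, so it does not yield O(¬register_complaint).
No other premise forces O(¬register_complaint). An ideal world satisfying every premise can still have register_complaint true, so F(register_complaint) is not derivable.

No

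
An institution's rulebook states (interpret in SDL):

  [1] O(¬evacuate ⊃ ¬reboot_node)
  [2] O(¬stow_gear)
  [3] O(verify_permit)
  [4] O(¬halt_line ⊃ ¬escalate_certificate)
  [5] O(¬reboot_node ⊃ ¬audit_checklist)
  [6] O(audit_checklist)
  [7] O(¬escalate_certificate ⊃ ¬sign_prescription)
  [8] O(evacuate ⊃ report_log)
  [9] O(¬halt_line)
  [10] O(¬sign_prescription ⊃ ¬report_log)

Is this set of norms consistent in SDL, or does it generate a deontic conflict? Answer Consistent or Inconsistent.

Inconsistent

Premise 6 gives O(audit_checklist).
Premise 5, O(¬reboot_node ⊃ ¬audit_checklist), contraposes to O(audit_checklist ⊃ reboot_node); with O(audit_checklist) we get O(reboot_node).
Premise 1 is O(¬evacuate ⊃ ¬reboot_node); contrapositively O(reboot_node ⊃ evacuate). Since O(reboot_node) holds, K gives O(evacuate).
With premise 8, O(evacuate ⊃ report_log), the K-axiom yields O(report_log).
Premise 10 is O(¬sign_prescription ⊃ ¬report_log); contrapositively O(report_log ⊃ sign_prescription). Since O(report_log) holds, K gives O(sign_prescription).
Premise 7 is O(¬escalate_certificate ⊃ ¬sign_prescription); contrapositively O(sign_prescription ⊃ escalate_certificate). Since O(sign_prescription) holds, K gives O(escalate_certificate).
Premise 4, O(¬halt_line ⊃ ¬escalate_certificate), contraposes to O(escalate_certificate ⊃ halt_line); with O(escalate_certificate) we get O(halt_line).
Yet premise 9 states O(¬halt_line).
We now have both O(halt_line) and O(¬halt_line) — halt_line is simultaneously obligatory and forbidden, violating the D-axiom.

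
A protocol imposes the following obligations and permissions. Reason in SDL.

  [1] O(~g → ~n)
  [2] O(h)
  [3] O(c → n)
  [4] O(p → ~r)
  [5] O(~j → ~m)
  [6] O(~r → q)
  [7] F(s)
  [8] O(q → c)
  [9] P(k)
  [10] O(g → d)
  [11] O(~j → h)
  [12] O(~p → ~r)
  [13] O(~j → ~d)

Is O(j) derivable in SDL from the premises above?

Premises 4 and 12 are O(p → ~r) and O(~p → ~r); every ideal world satisfies p or ~p, so in either case ~r holds — hence O(~r).
From O(~r) and premise 6, O(~r → q), we obtain O(q).
With premise 8, O(q → c), the K-axiom yields O(c).
From O(c) and premise 3, O(c → n), we obtain O(n).
The contrapositive of premise 1 (O(~g → ~n)) is O(n → g), and O(n) is already established, so O(g).
Premise 10 is O(g → d); since O(g), deontic closure gives O(d).
The contrapositive of premise 13 (O(~j → ~d)) is O(d → j), and O(d) is already established, so O(j).
Premises 2, 5, 7, 9, 11 do not contribute to this derivation.
So O(j) follows.

Yes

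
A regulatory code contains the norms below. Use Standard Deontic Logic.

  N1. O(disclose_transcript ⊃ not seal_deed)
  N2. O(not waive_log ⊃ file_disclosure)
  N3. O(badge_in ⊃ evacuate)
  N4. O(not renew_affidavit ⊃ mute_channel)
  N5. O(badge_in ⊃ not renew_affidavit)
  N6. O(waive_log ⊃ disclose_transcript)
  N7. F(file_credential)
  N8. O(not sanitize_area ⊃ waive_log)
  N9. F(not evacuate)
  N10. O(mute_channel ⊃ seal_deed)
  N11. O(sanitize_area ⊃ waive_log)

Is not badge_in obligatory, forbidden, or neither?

Obligatory

Premises 8 and 11 are O(not sanitize_area ⊃ waive_log) and O(sanitize_area ⊃ waive_log); every ideal world satisfies not sanitize_area or sanitize_area, so in either case waive_log holds — hence O(waive_log).
Premise 6 is O(waive_log ⊃ disclose_transcript); since O(waive_log), deontic closure gives O(disclose_transcript).
Applying K to premise 1 (O(disclose_transcript ⊃ not seal_deed)) and O(disclose_transcript) yields O(not seal_deed).
Premise 10, O(mute_channel ⊃ seal_deed), contraposes to O(not seal_deed ⊃ not mute_channel); with O(not seal_deed) we get O(not mute_channel).
Premise 4, O(not renew_affidavit ⊃ mute_channel), contraposes to O(not mute_channel ⊃ renew_affidavit); with O(not mute_channel) we get O(renew_affidavit).
Premise 5, O(badge_in ⊃ not renew_affidavit), contraposes to O(renew_affidavit ⊃ not badge_in); with O(renew_affidavit) we get O(not badge_in).
Premises 2, 3, 7, 9 do not contribute to this derivation.
Hence not badge_in is obligatory.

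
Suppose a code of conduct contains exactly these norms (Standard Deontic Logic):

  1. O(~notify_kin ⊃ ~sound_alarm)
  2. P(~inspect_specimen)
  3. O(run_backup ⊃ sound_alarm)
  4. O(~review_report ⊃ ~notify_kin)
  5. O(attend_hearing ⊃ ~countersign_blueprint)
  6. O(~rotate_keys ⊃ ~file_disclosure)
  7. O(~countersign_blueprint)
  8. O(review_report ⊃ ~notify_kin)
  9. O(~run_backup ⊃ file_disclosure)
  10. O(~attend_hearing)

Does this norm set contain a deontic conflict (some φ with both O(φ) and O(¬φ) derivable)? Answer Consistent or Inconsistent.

Consistent

Premise 5 is O(attend_hearing ⊃ ~countersign_blueprint); even if O(~countersign_blueprint) held, inferring O(attend_hearing) would be affirming the consequent — invalid.
So O(attend_hearing) is not derivable, and the apparent clash with O(~attend_hearing) does not arise.
A world satisfying every obligation exists (e.g. attend_hearing=false, countersign_blueprint=false, file_disclosure=true, inspect_specimen=false, notify_kin=false, review_report=false, rotate_keys=true, run_backup=false, sound_alarm=false); no atom is both obligatory and forbidden, so the set is consistent.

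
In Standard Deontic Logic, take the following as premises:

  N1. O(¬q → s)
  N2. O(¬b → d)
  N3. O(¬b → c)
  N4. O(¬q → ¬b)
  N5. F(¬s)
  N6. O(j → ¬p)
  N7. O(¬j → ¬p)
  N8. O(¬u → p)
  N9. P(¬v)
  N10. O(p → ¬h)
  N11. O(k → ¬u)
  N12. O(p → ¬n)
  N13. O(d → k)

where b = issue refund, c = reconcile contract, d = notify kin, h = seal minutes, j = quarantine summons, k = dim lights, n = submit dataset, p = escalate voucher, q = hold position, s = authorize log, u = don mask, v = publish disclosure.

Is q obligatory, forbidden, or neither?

By case analysis on j: premise 6 gives O(j → ¬p) and premise 7 gives O(¬j → ¬p), so O(¬p) either way.
Premise 8, O(¬u → p), contraposes to O(¬p → u); with O(¬p) we get O(u).
Premise 11, O(k → ¬u), contraposes to O(u → ¬k); with O(u) we get O(¬k).
The contrapositive of premise 13 (O(d → k)) is O(¬k → ¬d), and O(¬k) is already established, so O(¬d).
Premise 2 is O(¬b → d); contrapositively O(¬d → b). Since O(¬d) holds, K gives O(b).
Premise 4 is O(¬q → ¬b); contrapositively O(b → q). Since O(b) holds, K gives O(q).
Premises 1, 3, 5, 9, 10, 12 do not contribute to this derivation.
Hence q is obligatory.

Obligatory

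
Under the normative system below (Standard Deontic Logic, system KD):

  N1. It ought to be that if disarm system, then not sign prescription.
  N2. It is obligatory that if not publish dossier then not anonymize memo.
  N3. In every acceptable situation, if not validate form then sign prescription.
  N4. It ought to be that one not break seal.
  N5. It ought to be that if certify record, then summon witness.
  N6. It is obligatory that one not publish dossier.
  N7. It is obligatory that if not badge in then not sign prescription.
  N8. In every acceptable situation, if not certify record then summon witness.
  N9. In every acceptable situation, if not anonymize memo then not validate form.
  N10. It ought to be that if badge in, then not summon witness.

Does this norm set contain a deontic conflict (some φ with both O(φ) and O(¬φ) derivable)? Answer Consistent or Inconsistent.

Premises 5 and 8 are O(certify_record → summon_witness) and O(¬certify_record → summon_witness); every ideal world satisfies certify_record or ¬certify_record, so in either case summon_witness holds — hence O(summon_witness).
Premise 10 is O(badge_in → ¬summon_witness); contrapositively O(summon_witness → ¬badge_in). Since O(summon_witness) holds, K gives O(¬badge_in).
With premise 7, O(¬badge_in → ¬sign_prescription), the K-axiom yields O(¬sign_prescription).
The contrapositive of premise 3 (O(¬validate_form → sign_prescription)) is O(¬sign_prescription → validate_form), and O(¬sign_prescription) is already established, so O(validate_form).
The contrapositive of premise 9 (O(¬anonymize_memo → ¬validate_form)) is O(validate_form → anonymize_memo), and O(validate_form) is already established, so O(anonymize_memo).
The contrapositive of premise 2 (O(¬publish_dossier → ¬anonymize_memo)) is O(anonymize_memo → publish_dossier), and O(anonymize_memo) is already established, so O(publish_dossier).
However, premise 6 gives O(¬publish_dossier).
We now have both O(publish_dossier) and O(¬publish_dossier) — publish_dossier is simultaneously obligatory and forbidden, violating the D-axiom.

Inconsistent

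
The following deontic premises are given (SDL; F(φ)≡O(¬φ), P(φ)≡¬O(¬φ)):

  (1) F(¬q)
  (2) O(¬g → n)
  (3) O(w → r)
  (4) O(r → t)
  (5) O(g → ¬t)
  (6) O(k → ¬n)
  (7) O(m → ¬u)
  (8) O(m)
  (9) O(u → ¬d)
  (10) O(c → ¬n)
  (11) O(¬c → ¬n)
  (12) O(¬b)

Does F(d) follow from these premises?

Premise 9 is O(u → ¬d), but O(u) is not derivable from the premises, so it does not yield O(¬d).
No other premise forces O(¬d). An ideal world satisfying every premise can still have d true, so F(d) is not derivable.

No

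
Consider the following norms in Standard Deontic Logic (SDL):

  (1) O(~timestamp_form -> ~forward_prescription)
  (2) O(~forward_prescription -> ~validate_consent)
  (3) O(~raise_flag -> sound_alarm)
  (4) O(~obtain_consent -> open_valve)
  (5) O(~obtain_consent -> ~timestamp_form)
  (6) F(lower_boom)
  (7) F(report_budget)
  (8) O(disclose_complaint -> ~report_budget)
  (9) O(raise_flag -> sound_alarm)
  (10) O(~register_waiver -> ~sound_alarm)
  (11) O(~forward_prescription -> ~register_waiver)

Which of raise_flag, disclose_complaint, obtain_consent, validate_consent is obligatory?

Premises 9 and 3 cover both cases: O(raise_flag -> sound_alarm) and O(~raise_flag -> sound_alarm). Since raise_flag ∨ ~raise_flag is a tautology, O(sound_alarm) follows.
Premise 10 is O(~register_waiver -> ~sound_alarm); contrapositively O(sound_alarm -> register_waiver). Since O(sound_alarm) holds, K gives O(register_waiver).
Premise 11 is O(~forward_prescription -> ~register_waiver); contrapositively O(register_waiver -> forward_prescription). Since O(register_waiver) holds, K gives O(forward_prescription).
Premise 1, O(~timestamp_form -> ~forward_prescription), contraposes to O(forward_prescription -> timestamp_form); with O(forward_prescription) we get O(timestamp_form).
Premise 5, O(~obtain_consent -> ~timestamp_form), contraposes to O(timestamp_form -> obtain_consent); with O(timestamp_form) we get O(obtain_consent).
So O(obtain_consent) holds — obtain_consent is obligatory. None of the other listed options is made obligatory by any chain of premises.

obtain_consent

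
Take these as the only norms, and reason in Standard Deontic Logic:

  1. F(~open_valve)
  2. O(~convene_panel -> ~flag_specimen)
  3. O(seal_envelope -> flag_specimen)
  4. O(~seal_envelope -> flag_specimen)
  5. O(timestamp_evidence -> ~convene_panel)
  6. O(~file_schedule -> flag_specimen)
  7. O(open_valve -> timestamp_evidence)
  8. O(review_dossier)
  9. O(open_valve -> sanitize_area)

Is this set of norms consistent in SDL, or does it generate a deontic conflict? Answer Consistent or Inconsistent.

Premises 4 and 3 cover both cases: O(~seal_envelope -> flag_specimen) and O(seal_envelope -> flag_specimen). Since ~seal_envelope ∨ seal_envelope is a tautology, O(flag_specimen) follows.
Premise 2, O(~convene_panel -> ~flag_specimen), contraposes to O(flag_specimen -> convene_panel); with O(flag_specimen) we get O(convene_panel).
Premise 5, O(timestamp_evidence -> ~convene_panel), contraposes to O(convene_panel -> ~timestamp_evidence); with O(convene_panel) we get O(~timestamp_evidence).
The contrapositive of premise 7 (O(open_valve -> timestamp_evidence)) is O(~timestamp_evidence -> ~open_valve), and O(~timestamp_evidence) is already established, so O(~open_valve).
However, F(~open_valve) at premise 1 amounts to O(open_valve).
We now have both O(~open_valve) and O(open_valve) — open_valve is simultaneously obligatory and forbidden, violating the D-axiom.

Inconsistent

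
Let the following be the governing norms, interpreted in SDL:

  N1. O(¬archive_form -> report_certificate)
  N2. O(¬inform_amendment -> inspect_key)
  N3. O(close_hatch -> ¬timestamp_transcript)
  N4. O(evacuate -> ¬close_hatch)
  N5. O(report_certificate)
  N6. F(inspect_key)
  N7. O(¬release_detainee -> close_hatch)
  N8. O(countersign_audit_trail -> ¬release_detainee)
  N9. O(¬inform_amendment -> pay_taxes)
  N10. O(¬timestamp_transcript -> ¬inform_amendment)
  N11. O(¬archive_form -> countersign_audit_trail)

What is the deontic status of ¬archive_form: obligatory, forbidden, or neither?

Forbidden

F(inspect_key) at premise 6 means O(¬inspect_key).
Premise 2, O(¬inform_amendment -> inspect_key), contraposes to O(¬inspect_key -> inform_amendment); with O(¬inspect_key) we get O(inform_amendment).
Premise 10, O(¬timestamp_transcript -> ¬inform_amendment), contraposes to O(inform_amendment -> timestamp_transcript); with O(inform_amendment) we get O(timestamp_transcript).
Premise 3, O(close_hatch -> ¬timestamp_transcript), contraposes to O(timestamp_transcript -> ¬close_hatch); with O(timestamp_transcript) we get O(¬close_hatch).
Premise 7, O(¬release_detainee -> close_hatch), contraposes to O(¬close_hatch -> release_detainee); with O(¬close_hatch) we get O(release_detainee).
Premise 8 is O(countersign_audit_trail -> ¬release_detainee); contrapositively O(release_detainee -> ¬countersign_audit_trail). Since O(release_detainee) holds, K gives O(¬countersign_audit_trail).
Premise 11 is O(¬archive_form -> countersign_audit_trail); contrapositively O(¬countersign_audit_trail -> archive_form). Since O(¬countersign_audit_trail) holds, K gives O(archive_form).
Premises 1, 4, 5, 9 do not contribute to this derivation.
Thus O(archive_form), which is F(¬archive_form): ¬archive_form is forbidden.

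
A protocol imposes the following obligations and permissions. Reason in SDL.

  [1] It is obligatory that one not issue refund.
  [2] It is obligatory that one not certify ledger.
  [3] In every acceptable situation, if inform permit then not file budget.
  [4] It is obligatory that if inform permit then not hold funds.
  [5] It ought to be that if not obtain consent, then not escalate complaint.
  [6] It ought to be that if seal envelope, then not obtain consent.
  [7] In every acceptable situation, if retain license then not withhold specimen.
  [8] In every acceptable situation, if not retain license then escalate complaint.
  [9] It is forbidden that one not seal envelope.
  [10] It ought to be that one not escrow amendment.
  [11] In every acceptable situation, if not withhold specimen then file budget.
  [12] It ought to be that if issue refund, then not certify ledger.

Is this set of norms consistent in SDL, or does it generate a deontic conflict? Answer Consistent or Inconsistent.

Consistent

Premise 12 is O(issue_refund → ¬certify_ledger); even if O(¬certify_ledger) held, inferring O(issue_refund) would be affirming the consequent — invalid.
So O(issue_refund) is not derivable, and the apparent clash with O(¬issue_refund) does not arise.
A world satisfying every obligation exists (e.g. certify_ledger=false, escalate_complaint=false, escrow_amendment=false, file_budget=true, hold_funds=false, inform_permit=false, issue_refund=false, obtain_consent=false, retain_license=true, seal_envelope=true, withhold_specimen=false); no atom is both obligatory and forbidden, so the set is consistent.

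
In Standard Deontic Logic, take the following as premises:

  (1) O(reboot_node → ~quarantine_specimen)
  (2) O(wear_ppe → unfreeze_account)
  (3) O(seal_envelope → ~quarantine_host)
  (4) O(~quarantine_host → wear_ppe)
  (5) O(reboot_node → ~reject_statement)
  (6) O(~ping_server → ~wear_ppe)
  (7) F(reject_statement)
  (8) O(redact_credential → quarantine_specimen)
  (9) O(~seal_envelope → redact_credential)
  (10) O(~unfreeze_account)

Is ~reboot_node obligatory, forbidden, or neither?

Premise 10 gives O(~unfreeze_account).
The contrapositive of premise 2 (O(wear_ppe → unfreeze_account)) is O(~unfreeze_account → ~wear_ppe), and O(~unfreeze_account) is already established, so O(~wear_ppe).
Premise 4, O(~quarantine_host → wear_ppe), contraposes to O(~wear_ppe → quarantine_host); with O(~wear_ppe) we get O(quarantine_host).
Premise 3 is O(seal_envelope → ~quarantine_host); contrapositively O(quarantine_host → ~seal_envelope). Since O(quarantine_host) holds, K gives O(~seal_envelope).
Applying K to premise 9 (O(~seal_envelope → redact_credential)) and O(~seal_envelope) yields O(redact_credential).
Premise 8 is O(redact_credential → quarantine_specimen); since O(redact_credential), deontic closure gives O(quarantine_specimen).
Premise 1 is O(reboot_node → ~quarantine_specimen); contrapositively O(quarantine_specimen → ~reboot_node). Since O(quarantine_specimen) holds, K gives O(~reboot_node).
Premises 5, 6, 7 do not contribute to this derivation.
Hence ~reboot_node is obligatory.

Obligatory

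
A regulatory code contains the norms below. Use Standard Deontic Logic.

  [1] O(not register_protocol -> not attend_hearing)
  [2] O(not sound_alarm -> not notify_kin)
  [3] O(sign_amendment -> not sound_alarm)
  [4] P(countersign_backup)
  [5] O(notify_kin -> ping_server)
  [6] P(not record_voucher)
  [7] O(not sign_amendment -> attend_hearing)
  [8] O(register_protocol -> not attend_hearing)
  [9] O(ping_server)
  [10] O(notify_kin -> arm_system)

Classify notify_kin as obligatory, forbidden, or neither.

Premises 8 and 1 are O(register_protocol -> not attend_hearing) and O(not register_protocol -> not attend_hearing); every ideal world satisfies register_protocol or not register_protocol, so in either case not attend_hearing holds — hence O(not attend_hearing).
Premise 7 is O(not sign_amendment -> attend_hearing); contrapositively O(not attend_hearing -> sign_amendment). Since O(not attend_hearing) holds, K gives O(sign_amendment).
From O(sign_amendment) and premise 3, O(sign_amendment -> not sound_alarm), we obtain O(not sound_alarm).
From O(not sound_alarm) and premise 2, O(not sound_alarm -> not notify_kin), we obtain O(not notify_kin).
Premises 4, 5, 6, 9, 10 do not contribute to this derivation.
Thus O(not notify_kin), which is F(notify_kin): notify_kin is forbidden.

Forbidden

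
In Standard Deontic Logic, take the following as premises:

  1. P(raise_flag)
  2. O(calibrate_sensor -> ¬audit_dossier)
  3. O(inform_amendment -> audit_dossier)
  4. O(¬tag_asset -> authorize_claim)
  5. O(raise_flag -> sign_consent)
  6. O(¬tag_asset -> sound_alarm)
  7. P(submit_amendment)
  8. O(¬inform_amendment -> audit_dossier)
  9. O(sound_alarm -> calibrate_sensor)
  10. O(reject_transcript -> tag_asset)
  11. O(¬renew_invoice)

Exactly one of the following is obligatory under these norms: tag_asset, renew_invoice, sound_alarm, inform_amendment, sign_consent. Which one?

tag_asset

Premises 3 and 8 are O(inform_amendment -> audit_dossier) and O(¬inform_amendment -> audit_dossier); every ideal world satisfies inform_amendment or ¬inform_amendment, so in either case audit_dossier holds — hence O(audit_dossier).
The contrapositive of premise 2 (O(calibrate_sensor -> ¬audit_dossier)) is O(audit_dossier -> ¬calibrate_sensor), and O(audit_dossier) is already established, so O(¬calibrate_sensor).
Premise 9 is O(sound_alarm -> calibrate_sensor); contrapositively O(¬calibrate_sensor -> ¬sound_alarm). Since O(¬calibrate_sensor) holds, K gives O(¬sound_alarm).
The contrapositive of premise 6 (O(¬tag_asset -> sound_alarm)) is O(¬sound_alarm -> tag_asset), and O(¬sound_alarm) is already established, so O(tag_asset).
So O(tag_asset) holds — tag_asset is obligatory. None of the other listed options is made obligatory by any chain of premises.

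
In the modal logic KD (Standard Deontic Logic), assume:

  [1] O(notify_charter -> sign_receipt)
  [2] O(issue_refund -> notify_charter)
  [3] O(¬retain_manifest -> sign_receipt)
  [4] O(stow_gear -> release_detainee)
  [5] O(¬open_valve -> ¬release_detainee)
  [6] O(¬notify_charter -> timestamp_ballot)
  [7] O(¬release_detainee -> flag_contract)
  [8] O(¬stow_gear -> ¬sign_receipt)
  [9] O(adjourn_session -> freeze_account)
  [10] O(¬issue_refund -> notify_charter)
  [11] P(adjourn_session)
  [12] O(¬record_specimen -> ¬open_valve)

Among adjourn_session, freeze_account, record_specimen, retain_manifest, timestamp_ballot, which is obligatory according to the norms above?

record_specimen

By case analysis on ¬issue_refund: premise 10 gives O(¬issue_refund -> notify_charter) and premise 2 gives O(issue_refund -> notify_charter), so O(notify_charter) either way.
From O(notify_charter) and premise 1, O(notify_charter -> sign_receipt), we obtain O(sign_receipt).
The contrapositive of premise 8 (O(¬stow_gear -> ¬sign_receipt)) is O(sign_receipt -> stow_gear), and O(sign_receipt) is already established, so O(stow_gear).
Applying K to premise 4 (O(stow_gear -> release_detainee)) and O(stow_gear) yields O(release_detainee).
The contrapositive of premise 5 (O(¬open_valve -> ¬release_detainee)) is O(release_detainee -> open_valve), and O(release_detainee) is already established, so O(open_valve).
Premise 12 is O(¬record_specimen -> ¬open_valve); contrapositively O(open_valve -> record_specimen). Since O(open_valve) holds, K gives O(record_specimen).
So O(record_specimen) holds — record_specimen is obligatory. None of the other listed options is made obligatory by any chain of premises.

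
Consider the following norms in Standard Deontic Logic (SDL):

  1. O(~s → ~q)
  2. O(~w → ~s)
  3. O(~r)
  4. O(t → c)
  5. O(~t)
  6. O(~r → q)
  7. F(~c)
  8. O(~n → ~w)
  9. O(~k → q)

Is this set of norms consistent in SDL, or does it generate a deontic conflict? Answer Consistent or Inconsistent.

Premise 4 is O(t → c); even if O(c) held, inferring O(t) would be affirming the consequent — invalid.
So O(t) is not derivable, and the apparent clash with O(~t) does not arise.
A world satisfying every obligation exists (e.g. c=true, k=false, n=true, q=true, r=false, s=true, t=false, w=true); no atom is both obligatory and forbidden, so the set is consistent.

Consistent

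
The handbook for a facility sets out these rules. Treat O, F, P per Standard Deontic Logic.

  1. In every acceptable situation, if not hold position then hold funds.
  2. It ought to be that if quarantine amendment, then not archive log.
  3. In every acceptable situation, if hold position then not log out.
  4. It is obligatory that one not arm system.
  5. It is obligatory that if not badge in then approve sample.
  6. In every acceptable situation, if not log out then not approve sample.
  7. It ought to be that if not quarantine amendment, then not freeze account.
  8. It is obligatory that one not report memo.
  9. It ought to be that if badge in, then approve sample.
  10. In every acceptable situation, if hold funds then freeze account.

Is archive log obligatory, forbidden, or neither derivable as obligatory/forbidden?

Forbidden

By case analysis on ¬badge_in: premise 5 gives O(¬badge_in → approve_sample) and premise 9 gives O(badge_in → approve_sample), so O(approve_sample) either way.
Premise 6 is O(¬log_out → ¬approve_sample); contrapositively O(approve_sample → log_out). Since O(approve_sample) holds, K gives O(log_out).
Premise 3 is O(hold_position → ¬log_out); contrapositively O(log_out → ¬hold_position). Since O(log_out) holds, K gives O(¬hold_position).
With premise 1, O(¬hold_position → hold_funds), the K-axiom yields O(hold_funds).
Premise 10 is O(hold_funds → freeze_account); since O(hold_funds), deontic closure gives O(freeze_account).
The contrapositive of premise 7 (O(¬quarantine_amendment → ¬freeze_account)) is O(freeze_account → quarantine_amendment), and O(freeze_account) is already established, so O(quarantine_amendment).
From O(quarantine_amendment) and premise 2, O(quarantine_amendment → ¬archive_log), we obtain O(¬archive_log).
Premises 4, 8 do not contribute to this derivation.
Thus O(¬archive_log), which is F(archive_log): archive_log is forbidden.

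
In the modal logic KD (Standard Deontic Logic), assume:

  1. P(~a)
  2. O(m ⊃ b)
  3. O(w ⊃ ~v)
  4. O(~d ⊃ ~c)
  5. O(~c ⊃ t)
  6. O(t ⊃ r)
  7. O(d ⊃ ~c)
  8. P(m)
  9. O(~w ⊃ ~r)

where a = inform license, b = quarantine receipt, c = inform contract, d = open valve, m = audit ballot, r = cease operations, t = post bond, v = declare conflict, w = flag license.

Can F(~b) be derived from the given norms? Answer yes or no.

No

Premise 2 is O(m ⊃ b), but O(m) is not derivable from the premises (the permission P(m) asserts only ~O(~m), not O(m)), so it does not yield O(b).
No other premise forces O(b). An ideal world satisfying every premise can still have ~b true, so F(~b) is not derivable.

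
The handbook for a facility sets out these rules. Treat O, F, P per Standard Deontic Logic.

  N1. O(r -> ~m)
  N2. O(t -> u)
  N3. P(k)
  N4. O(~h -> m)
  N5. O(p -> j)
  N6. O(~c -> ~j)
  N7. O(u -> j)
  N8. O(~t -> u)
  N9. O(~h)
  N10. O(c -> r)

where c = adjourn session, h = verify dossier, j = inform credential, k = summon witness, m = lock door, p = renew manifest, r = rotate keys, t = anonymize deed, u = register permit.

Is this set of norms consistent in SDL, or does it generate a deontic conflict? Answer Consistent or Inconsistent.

Inconsistent

Premises 2 and 8 cover both cases: O(t -> u) and O(~t -> u). Since t ∨ ~t is a tautology, O(u) follows.
Premise 7 is O(u -> j); since O(u), deontic closure gives O(j).
Premise 6 is O(~c -> ~j); contrapositively O(j -> c). Since O(j) holds, K gives O(c).
Applying K to premise 10 (O(c -> r)) and O(c) yields O(r).
With premise 1, O(r -> ~m), the K-axiom yields O(~m).
Premise 4 is O(~h -> m); contrapositively O(~m -> h). Since O(~m) holds, K gives O(h).
However, premise 9 gives O(~h).
We now have both O(h) and O(~h) — h is simultaneously obligatory and forbidden, violating the D-axiom.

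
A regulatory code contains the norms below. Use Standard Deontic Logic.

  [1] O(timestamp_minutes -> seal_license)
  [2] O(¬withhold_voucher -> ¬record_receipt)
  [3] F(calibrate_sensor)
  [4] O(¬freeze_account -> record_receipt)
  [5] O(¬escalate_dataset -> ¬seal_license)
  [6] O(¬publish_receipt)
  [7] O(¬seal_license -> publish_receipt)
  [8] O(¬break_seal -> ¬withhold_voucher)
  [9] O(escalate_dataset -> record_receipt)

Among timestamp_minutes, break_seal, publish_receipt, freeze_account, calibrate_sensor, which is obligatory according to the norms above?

break_seal

From premise 6 we have O(¬publish_receipt).
Premise 7, O(¬seal_license -> publish_receipt), contraposes to O(¬publish_receipt -> seal_license); with O(¬publish_receipt) we get O(seal_license).
Premise 5, O(¬escalate_dataset -> ¬seal_license), contraposes to O(seal_license -> escalate_dataset); with O(seal_license) we get O(escalate_dataset).
Premise 9 is O(escalate_dataset -> record_receipt); since O(escalate_dataset), deontic closure gives O(record_receipt).
The contrapositive of premise 2 (O(¬withhold_voucher -> ¬record_receipt)) is O(record_receipt -> withhold_voucher), and O(record_receipt) is already established, so O(withhold_voucher).
The contrapositive of premise 8 (O(¬break_seal -> ¬withhold_voucher)) is O(withhold_voucher -> break_seal), and O(withhold_voucher) is already established, so O(break_seal).
So O(break_seal) holds — break_seal is obligatory. None of the other listed options is made obligatory by any chain of premises.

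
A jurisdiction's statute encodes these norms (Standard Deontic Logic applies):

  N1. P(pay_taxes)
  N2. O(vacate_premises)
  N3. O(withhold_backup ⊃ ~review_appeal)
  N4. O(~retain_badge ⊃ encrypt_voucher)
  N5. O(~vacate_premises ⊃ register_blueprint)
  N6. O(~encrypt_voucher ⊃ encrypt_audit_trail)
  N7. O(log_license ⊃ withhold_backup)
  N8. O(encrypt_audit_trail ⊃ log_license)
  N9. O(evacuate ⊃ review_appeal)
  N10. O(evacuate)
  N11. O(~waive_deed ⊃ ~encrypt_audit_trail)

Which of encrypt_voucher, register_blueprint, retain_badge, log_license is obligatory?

encrypt_voucher

Premise 10 states O(evacuate) outright.
Applying K to premise 9 (O(evacuate ⊃ review_appeal)) and O(evacuate) yields O(review_appeal).
Premise 3 is O(withhold_backup ⊃ ~review_appeal); contrapositively O(review_appeal ⊃ ~withhold_backup). Since O(review_appeal) holds, K gives O(~withhold_backup).
The contrapositive of premise 7 (O(log_license ⊃ withhold_backup)) is O(~withhold_backup ⊃ ~log_license), and O(~withhold_backup) is already established, so O(~log_license).
Premise 8, O(encrypt_audit_trail ⊃ log_license), contraposes to O(~log_license ⊃ ~encrypt_audit_trail); with O(~log_license) we get O(~encrypt_audit_trail).
The contrapositive of premise 6 (O(~encrypt_voucher ⊃ encrypt_audit_trail)) is O(~encrypt_audit_trail ⊃ encrypt_voucher), and O(~encrypt_audit_trail) is already established, so O(encrypt_voucher).
So O(encrypt_voucher) holds — encrypt_voucher is obligatory. None of the other listed options is made obligatory by any chain of premises.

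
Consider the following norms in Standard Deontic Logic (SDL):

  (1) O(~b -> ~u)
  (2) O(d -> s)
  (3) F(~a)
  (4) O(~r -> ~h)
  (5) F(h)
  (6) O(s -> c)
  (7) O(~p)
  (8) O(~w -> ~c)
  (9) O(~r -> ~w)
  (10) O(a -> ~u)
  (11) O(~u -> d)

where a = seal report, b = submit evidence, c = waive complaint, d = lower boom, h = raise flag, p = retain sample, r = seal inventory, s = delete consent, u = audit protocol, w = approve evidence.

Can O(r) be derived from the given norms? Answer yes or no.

Premise 3, F(~a), is equivalent to O(a).
Applying K to premise 10 (O(a -> ~u)) and O(a) yields O(~u).
With premise 11, O(~u -> d), the K-axiom yields O(d).
Applying K to premise 2 (O(d -> s)) and O(d) yields O(s).
Premise 6 is O(s -> c); since O(s), deontic closure gives O(c).
Premise 8, O(~w -> ~c), contraposes to O(c -> w); with O(c) we get O(w).
Premise 9, O(~r -> ~w), contraposes to O(w -> r); with O(w) we get O(r).
Premises 1, 4, 5, 7 do not contribute to this derivation.
So O(r) follows.

Yes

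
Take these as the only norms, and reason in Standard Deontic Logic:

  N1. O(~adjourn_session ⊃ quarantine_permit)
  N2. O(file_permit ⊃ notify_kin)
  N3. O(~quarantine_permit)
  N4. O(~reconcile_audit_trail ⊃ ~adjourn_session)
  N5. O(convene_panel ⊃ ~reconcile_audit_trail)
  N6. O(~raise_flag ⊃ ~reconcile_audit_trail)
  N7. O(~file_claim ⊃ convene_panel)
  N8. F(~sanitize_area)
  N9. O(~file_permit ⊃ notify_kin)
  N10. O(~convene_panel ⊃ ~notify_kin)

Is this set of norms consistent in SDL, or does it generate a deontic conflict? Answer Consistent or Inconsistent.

Inconsistent

By case analysis on file_permit: premise 2 gives O(file_permit ⊃ notify_kin) and premise 9 gives O(~file_permit ⊃ notify_kin), so O(notify_kin) either way.
Premise 10, O(~convene_panel ⊃ ~notify_kin), contraposes to O(notify_kin ⊃ convene_panel); with O(notify_kin) we get O(convene_panel).
Applying K to premise 5 (O(convene_panel ⊃ ~reconcile_audit_trail)) and O(convene_panel) yields O(~reconcile_audit_trail).
Applying K to premise 4 (O(~reconcile_audit_trail ⊃ ~adjourn_session)) and O(~reconcile_audit_trail) yields O(~adjourn_session).
Premise 1 is O(~adjourn_session ⊃ quarantine_permit); since O(~adjourn_session), deontic closure gives O(quarantine_permit).
But premise 3 directly asserts O(~quarantine_permit).
We now have both O(quarantine_permit) and O(~quarantine_permit) — quarantine_permit is simultaneously obligatory and forbidden, violating the D-axiom.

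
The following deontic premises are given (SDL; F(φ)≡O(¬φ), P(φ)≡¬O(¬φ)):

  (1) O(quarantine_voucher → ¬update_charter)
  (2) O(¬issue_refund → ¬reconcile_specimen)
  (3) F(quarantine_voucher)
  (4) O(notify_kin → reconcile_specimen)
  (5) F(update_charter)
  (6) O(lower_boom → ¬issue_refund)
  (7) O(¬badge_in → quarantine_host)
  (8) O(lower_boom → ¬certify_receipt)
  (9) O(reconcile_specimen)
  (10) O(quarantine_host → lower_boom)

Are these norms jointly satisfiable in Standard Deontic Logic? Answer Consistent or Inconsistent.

Premise 1 is O(quarantine_voucher → ¬update_charter); even if O(¬update_charter) held, inferring O(quarantine_voucher) would be affirming the consequent — invalid.
So O(quarantine_voucher) is not derivable, and the apparent clash with O(¬quarantine_voucher) does not arise.
A world satisfying every obligation exists (e.g. badge_in=true, certify_receipt=false, issue_refund=true, lower_boom=false, notify_kin=false, quarantine_host=false, quarantine_voucher=false, reconcile_specimen=true, update_charter=false); no atom is both obligatory and forbidden, so the set is consistent.

Consistent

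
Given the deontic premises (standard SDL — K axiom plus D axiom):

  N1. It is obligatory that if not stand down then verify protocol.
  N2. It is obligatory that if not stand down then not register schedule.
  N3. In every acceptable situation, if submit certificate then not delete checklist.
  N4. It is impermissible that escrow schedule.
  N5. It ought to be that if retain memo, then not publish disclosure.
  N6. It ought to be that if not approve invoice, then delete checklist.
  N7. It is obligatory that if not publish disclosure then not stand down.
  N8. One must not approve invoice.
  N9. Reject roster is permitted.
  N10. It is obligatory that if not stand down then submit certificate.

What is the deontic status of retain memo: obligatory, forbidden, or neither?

Forbidden

Premise 8 is F(approve_invoice), i.e. O(¬approve_invoice).
Premise 6 is O(¬approve_invoice → delete_checklist); since O(¬approve_invoice), deontic closure gives O(delete_checklist).
The contrapositive of premise 3 (O(submit_certificate → ¬delete_checklist)) is O(delete_checklist → ¬submit_certificate), and O(delete_checklist) is already established, so O(¬submit_certificate).
Premise 10 is O(¬stand_down → submit_certificate); contrapositively O(¬submit_certificate → stand_down). Since O(¬submit_certificate) holds, K gives O(stand_down).
The contrapositive of premise 7 (O(¬publish_disclosure → ¬stand_down)) is O(stand_down → publish_disclosure), and O(stand_down) is already established, so O(publish_disclosure).
Premise 5 is O(retain_memo → ¬publish_disclosure); contrapositively O(publish_disclosure → ¬retain_memo). Since O(publish_disclosure) holds, K gives O(¬retain_memo).
Premises 1, 2, 4, 9 do not contribute to this derivation.
Thus O(¬retain_memo), which is F(retain_memo): retain_memo is forbidden.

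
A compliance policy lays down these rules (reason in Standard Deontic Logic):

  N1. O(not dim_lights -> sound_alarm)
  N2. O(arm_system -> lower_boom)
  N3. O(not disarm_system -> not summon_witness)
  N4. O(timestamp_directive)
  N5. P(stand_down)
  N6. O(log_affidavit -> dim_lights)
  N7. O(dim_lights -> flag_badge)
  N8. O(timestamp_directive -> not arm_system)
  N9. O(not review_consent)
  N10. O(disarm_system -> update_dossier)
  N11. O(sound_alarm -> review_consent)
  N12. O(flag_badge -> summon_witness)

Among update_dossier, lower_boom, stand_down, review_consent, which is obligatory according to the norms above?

Premise 9 gives O(not review_consent).
Premise 11, O(sound_alarm -> review_consent), contraposes to O(not review_consent -> not sound_alarm); with O(not review_consent) we get O(not sound_alarm).
Premise 1 is O(not dim_lights -> sound_alarm); contrapositively O(not sound_alarm -> dim_lights). Since O(not sound_alarm) holds, K gives O(dim_lights).
With premise 7, O(dim_lights -> flag_badge), the K-axiom yields O(flag_badge).
Premise 12 is O(flag_badge -> summon_witness); since O(flag_badge), deontic closure gives O(summon_witness).
Premise 3 is O(not disarm_system -> not summon_witness); contrapositively O(summon_witness -> disarm_system). Since O(summon_witness) holds, K gives O(disarm_system).
Applying K to premise 10 (O(disarm_system -> update_dossier)) and O(disarm_system) yields O(update_dossier).
So O(update_dossier) holds — update_dossier is obligatory. None of the other listed options is made obligatory by any chain of premises.

update_dossier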